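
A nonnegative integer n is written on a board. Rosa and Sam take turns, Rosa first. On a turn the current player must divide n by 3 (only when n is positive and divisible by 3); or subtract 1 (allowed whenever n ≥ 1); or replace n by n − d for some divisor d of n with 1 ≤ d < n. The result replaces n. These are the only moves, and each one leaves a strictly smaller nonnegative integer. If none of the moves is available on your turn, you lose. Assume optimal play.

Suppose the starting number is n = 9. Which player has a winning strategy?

Sam wins.

Positions with no move are L. A position that does have a move is losing for the player to move precisely when every available move leads to a winning position for the opponent. Fill in the labels:
n=0: no move → L
n=1: →0(L), so W
n=2: →1(W) only, which is W, so L
n=3: →2(L), so W
n=4: →2(L), so W
n=5: →4(W) only, which is W, so L
n=6: →2(L), so W
n=7: →6(W) only, which is W, so L
n=8: →7(L), so W
n=9: →3(W), 6(W), 8(W) — all W, so L
Every move from 9 reaches a W position, so the mover loses.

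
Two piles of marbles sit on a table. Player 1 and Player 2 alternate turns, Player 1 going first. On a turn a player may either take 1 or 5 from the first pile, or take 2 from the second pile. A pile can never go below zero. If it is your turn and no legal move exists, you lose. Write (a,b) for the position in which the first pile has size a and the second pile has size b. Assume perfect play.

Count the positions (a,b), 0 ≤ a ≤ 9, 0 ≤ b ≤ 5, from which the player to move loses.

30

Label each position W (a win for the player to move) or L (a loss). A position with no legal move is L; any other position is W exactly when some move reaches an L, and L when every move reaches a W.
Every move lowers a or b (never raises either), so fill the grid row by row in increasing a, and left to right within a row: each cell's successors are then already labelled.
      b=0  b=1  b=2  b=3  b=4  b=5
a=0:    L    L    W    W    L    L
a=1:    W    W    L    L    W    W
a=2:    L    L    W    W    L    L
a=3:    W    W    L    L    W    W
a=4:    L    L    W    W    L    L
a=5:    W    W    L    L    W    W
a=6:    L    L    W    W    L    L
a=7:    W    W    L    L    W    W
a=8:    L    L    W    W    L    L
a=9:    W    W    L    L    W    W
Cells with no legal move (terminal, hence L): (0,0), (0,1).
The remaining L cells, each justified by listing all of its moves:
(0,4): only reaches (0,2)(W), which is W → L
(0,5): only reaches (0,3)(W), which is W → L
(1,2): only reaches (0,2)(W), (1,0)(W), all W → L
(1,3): only reaches (0,3)(W), (1,1)(W), all W → L
(2,0): only reaches (1,0)(W), which is W → L
(2,1): only reaches (1,1)(W), which is W → L
(2,4): only reaches (1,4)(W), (2,2)(W), all W → L
(2,5): only reaches (1,5)(W), (2,3)(W), all W → L
(3,2): only reaches (2,2)(W), (3,0)(W), all W → L
(3,3): only reaches (2,3)(W), (3,1)(W), all W → L
(4,0): only reaches (3,0)(W), which is W → L
(4,1): only reaches (3,1)(W), which is W → L
(4,4): only reaches (3,4)(W), (4,2)(W), all W → L
(4,5): only reaches (3,5)(W), (4,3)(W), all W → L
(5,2): only reaches (4,2)(W), (0,2)(W), (5,0)(W), all W → L
(5,3): only reaches (4,3)(W), (0,3)(W), (5,1)(W), all W → L
(6,0): only reaches (5,0)(W), (1,0)(W), all W → L
(6,1): only reaches (5,1)(W), (1,1)(W), all W → L
(6,4): only reaches (5,4)(W), (1,4)(W), (6,2)(W), all W → L
(6,5): only reaches (5,5)(W), (1,5)(W), (6,3)(W), all W → L
(7,2): only reaches (6,2)(W), (2,2)(W), (7,0)(W), all W → L
(7,3): only reaches (6,3)(W), (2,3)(W), (7,1)(W), all W → L
(8,0): only reaches (7,0)(W), (3,0)(W), all W → L
(8,1): only reaches (7,1)(W), (3,1)(W), all W → L
(8,4): only reaches (7,4)(W), (3,4)(W), (8,2)(W), all W → L
(8,5): only reaches (7,5)(W), (3,5)(W), (8,3)(W), all W → L
(9,2): only reaches (8,2)(W), (4,2)(W), (9,0)(W), all W → L
(9,3): only reaches (8,3)(W), (4,3)(W), (9,1)(W), all W → L
Every other cell has at least one move into one of the L cells above, so it is W.
L cells per row: a=0: 4, a=1: 2, a=2: 4, a=3: 2, a=4: 4, a=5: 2, a=6: 4, a=7: 2, a=8: 4, a=9: 2; total 30.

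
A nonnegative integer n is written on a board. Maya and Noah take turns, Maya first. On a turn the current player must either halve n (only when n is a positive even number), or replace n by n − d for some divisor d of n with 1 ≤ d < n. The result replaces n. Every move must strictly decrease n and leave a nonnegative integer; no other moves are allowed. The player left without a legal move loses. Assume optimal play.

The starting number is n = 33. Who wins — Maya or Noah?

Noah wins.

Classify positions by backward induction: terminal positions (no move available) are L. From any other position, the mover wins iff some move reaches an L.
n=0: no move → L
n=1: no move → L
n=2: can move to 1, which is L ⇒ W
n=3: the only move is to 2(W), a W ⇒ L
n=4: can move to 3, which is L ⇒ W
n=5: the only move is to 4(W), a W ⇒ L
n=6: can move to 3, which is L ⇒ W
n=7: the only move is to 6(W), a W ⇒ L
n=8: can move to 7, which is L ⇒ W
n=9: moves to 6(W), 8(W); every one is W ⇒ L
n=10: can move to 5, which is L ⇒ W
n=11: the only move is to 10(W), a W ⇒ L
n=12: can move to 9, which is L ⇒ W
n=13: the only move is to 12(W), a W ⇒ L
n=14: can move to 7, which is L ⇒ W
n=15: moves to 10(W), 12(W), 14(W); every one is W ⇒ L
n=16: can move to 15, which is L ⇒ W
n=17: the only move is to 16(W), a W ⇒ L
n=18: can move to 9, which is L ⇒ W
n=19: the only move is to 18(W), a W ⇒ L
n=20: can move to 15, which is L ⇒ W
n=21: moves to 14(W), 18(W), 20(W); every one is W ⇒ L
n=22: can move to 11, which is L ⇒ W
n=23: the only move is to 22(W), a W ⇒ L
n=24: can move to 21, which is L ⇒ W
n=25: moves to 20(W), 24(W); every one is W ⇒ L
n=26: can move to 13, which is L ⇒ W
n=27: moves to 18(W), 24(W), 26(W); every one is W ⇒ L
n=28: can move to 21, which is L ⇒ W
n=29: the only move is to 28(W), a W ⇒ L
n=30: can move to 15, which is L ⇒ W
n=31: the only move is to 30(W), a W ⇒ L
n=32: can move to 31, which is L ⇒ W
n=33: moves to 22(W), 30(W), 32(W); every one is W ⇒ L
The starting position 33 is L: whatever Maya does, the opponent receives a W position.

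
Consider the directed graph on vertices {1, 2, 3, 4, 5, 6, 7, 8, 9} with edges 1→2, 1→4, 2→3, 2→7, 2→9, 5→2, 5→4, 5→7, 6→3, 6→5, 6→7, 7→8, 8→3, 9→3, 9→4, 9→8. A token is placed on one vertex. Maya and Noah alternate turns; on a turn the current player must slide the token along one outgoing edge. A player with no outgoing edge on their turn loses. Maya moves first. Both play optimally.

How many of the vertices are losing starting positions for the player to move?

Use the standard recursion: the mover loses at a terminal position; elsewhere, the mover wins exactly when some move hands the opponent an L position.
Every edge goes from a vertex to one that appears earlier in the order 4, 3, 8, 9, 7, 2, 5, 6, 1, so processing vertices in that order labels each vertex after all of its successors.
4: no outgoing edge → L
3: no outgoing edge → L
8: W (go to 3, an L position)
9: W (go to 3, an L position)
7: L (sole option 8(W) is W)
2: W (go to 7, an L position)
5: W (go to 7, an L position)
6: W (go to 7, an L position)
1: W (go to 4, an L position)
The L vertices are 3, 4, 7; that is 3 in all.

3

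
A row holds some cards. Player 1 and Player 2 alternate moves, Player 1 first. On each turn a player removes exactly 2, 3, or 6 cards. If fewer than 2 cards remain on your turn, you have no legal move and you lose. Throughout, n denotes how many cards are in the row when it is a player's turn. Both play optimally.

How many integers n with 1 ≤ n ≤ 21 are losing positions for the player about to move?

Classify positions by backward induction: terminal positions (no move available) are L. From any other position, the mover wins iff some move reaches an L.
n=0: no move → L
n=1: no move → L
n=2: can move to 0, which is L ⇒ W
n=3: can move to 1, which is L ⇒ W
n=4: can move to 1, which is L ⇒ W
n=5: moves to 3(W), 2(W); every one is W ⇒ L
n=6: can move to 0, which is L ⇒ W
n=7: can move to 5, which is L ⇒ W
n=8: can move to 5, which is L ⇒ W
n=9: moves to 7(W), 6(W), 3(W); every one is W ⇒ L
n=10: moves to 8(W), 7(W), 4(W); every one is W ⇒ L
n=11: can move to 9, which is L ⇒ W
n=12: can move to 10, which is L ⇒ W
n=13: can move to 10, which is L ⇒ W
n=14: moves to 12(W), 11(W), 8(W); every one is W ⇒ L
n=15: can move to 9, which is L ⇒ W
n=16: can move to 14, which is L ⇒ W
n=17: can move to 14, which is L ⇒ W
n=18: moves to 16(W), 15(W), 12(W); every one is W ⇒ L
n=19: moves to 17(W), 16(W), 13(W); every one is W ⇒ L
n=20: can move to 18, which is L ⇒ W
n=21: can move to 19, which is L ⇒ W
L entries with 1 ≤ n ≤ 21 (n=0 is outside the asked range and is not counted): n = 1, 5, 9, 10, 14, 18, 19; that makes 7.

7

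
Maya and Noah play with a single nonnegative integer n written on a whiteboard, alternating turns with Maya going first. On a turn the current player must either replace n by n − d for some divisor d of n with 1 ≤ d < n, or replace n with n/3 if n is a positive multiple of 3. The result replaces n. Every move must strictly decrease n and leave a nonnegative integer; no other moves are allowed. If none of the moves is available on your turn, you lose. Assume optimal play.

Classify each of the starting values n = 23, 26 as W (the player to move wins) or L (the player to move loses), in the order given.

23: L, 26: W

Label each position W (a win for the player to move) or L (a loss). A position with no legal move is L; any other position is W exactly when some move reaches an L, and L when every move reaches a W.
n=0: no move → L
n=1: no move → L
n=2: reaches L-position 1 → W
n=3: reaches L-position 1 → W
n=4: only reaches 2(W), 3(W), all W → L
n=5: reaches L-position 4 → W
n=6: reaches L-position 4 → W
n=7: only reaches 6(W), which is W → L
n=8: reaches L-position 4 → W
n=9: only reaches 3(W), 6(W), 8(W), all W → L
n=10: reaches L-position 9 → W
n=11: only reaches 10(W), which is W → L
n=12: reaches L-position 4 → W
n=13: only reaches 12(W), which is W → L
n=14: reaches L-position 7 → W
n=15: only reaches 5(W), 10(W), 12(W), 14(W), all W → L
n=16: reaches L-position 15 → W
n=17: only reaches 16(W), which is W → L
n=18: reaches L-position 9 → W
n=19: only reaches 18(W), which is W → L
n=20: reaches L-position 15 → W
n=21: reaches L-position 7 → W
n=22: reaches L-position 11 → W
n=23: only reaches 22(W), which is W → L
n=24: reaches L-position 23 → W
n=25: only reaches 20(W), 24(W), all W → L
n=26: reaches L-position 13 → W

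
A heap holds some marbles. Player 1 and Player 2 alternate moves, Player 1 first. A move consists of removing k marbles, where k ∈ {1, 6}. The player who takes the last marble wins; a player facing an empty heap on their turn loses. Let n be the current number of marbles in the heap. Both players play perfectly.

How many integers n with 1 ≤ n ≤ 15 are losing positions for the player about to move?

Use the standard recursion: the mover loses at a terminal position; elsewhere, the mover wins exactly when some move hands the opponent an L position.
n=0: no move → L
n=1: W (go to 0, an L position)
n=2: L (sole option 1(W) is W)
n=3: W (go to 2, an L position)
n=4: L (sole option 3(W) is W)
n=5: W (go to 4, an L position)
n=6: W (go to 0, an L position)
n=7: L (options 6(W), 1(W) are all W)
n=8: W (go to 7, an L position)
n=9: L (options 8(W), 3(W) are all W)
n=10: W (go to 9, an L position)
n=11: L (options 10(W), 5(W) are all W)
n=12: W (go to 11, an L position)
n=13: W (go to 7, an L position)
n=14: L (options 13(W), 8(W) are all W)
n=15: W (go to 14, an L position)
L entries with 1 ≤ n ≤ 15 (n=0 is outside the asked range and is not counted): n = 2, 4, 7, 9, 11, 14; that makes 6.

6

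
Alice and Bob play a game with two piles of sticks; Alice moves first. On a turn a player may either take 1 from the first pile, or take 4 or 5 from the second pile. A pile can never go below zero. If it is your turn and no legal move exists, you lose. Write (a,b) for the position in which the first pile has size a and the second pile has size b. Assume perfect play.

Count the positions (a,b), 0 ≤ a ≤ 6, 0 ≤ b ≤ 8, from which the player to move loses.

Classify positions by backward induction: terminal positions (no move available) are L. From any other position, the mover wins iff some move reaches an L.
Every move lowers a or b (never raises either), so fill the grid row by row in increasing a, and left to right within a row: each cell's successors are then already labelled.
      b=0  b=1  b=2  b=3  b=4  b=5  b=6  b=7  b=8
a=0:    L    L    L    L    W    W    W    W    W
a=1:    W    W    W    W    L    L    L    L    W
a=2:    L    L    L    L    W    W    W    W    W
a=3:    W    W    W    W    L    L    L    L    W
a=4:    L    L    L    L    W    W    W    W    W
a=5:    W    W    W    W    L    L    L    L    W
a=6:    L    L    L    L    W    W    W    W    W
Cells with no legal move (terminal, hence L): (0,0), (0,1), (0,2), (0,3).
The remaining L cells, each justified by listing all of its moves:
(1,4): →(0,4)(W), (1,0)(W) — all W, so L
(1,5): →(0,5)(W), (1,1)(W), (1,0)(W) — all W, so L
(1,6): →(0,6)(W), (1,2)(W), (1,1)(W) — all W, so L
(1,7): →(0,7)(W), (1,3)(W), (1,2)(W) — all W, so L
(2,0): →(1,0)(W) only, which is W, so L
(2,1): →(1,1)(W) only, which is W, so L
(2,2): →(1,2)(W) only, which is W, so L
(2,3): →(1,3)(W) only, which is W, so L
(3,4): →(2,4)(W), (3,0)(W) — all W, so L
(3,5): →(2,5)(W), (3,1)(W), (3,0)(W) — all W, so L
(3,6): →(2,6)(W), (3,2)(W), (3,1)(W) — all W, so L
(3,7): →(2,7)(W), (3,3)(W), (3,2)(W) — all W, so L
(4,0): →(3,0)(W) only, which is W, so L
(4,1): →(3,1)(W) only, which is W, so L
(4,2): →(3,2)(W) only, which is W, so L
(4,3): →(3,3)(W) only, which is W, so L
(5,4): →(4,4)(W), (5,0)(W) — all W, so L
(5,5): →(4,5)(W), (5,1)(W), (5,0)(W) — all W, so L
(5,6): →(4,6)(W), (5,2)(W), (5,1)(W) — all W, so L
(5,7): →(4,7)(W), (5,3)(W), (5,2)(W) — all W, so L
(6,0): →(5,0)(W) only, which is W, so L
(6,1): →(5,1)(W) only, which is W, so L
(6,2): →(5,2)(W) only, which is W, so L
(6,3): →(5,3)(W) only, which is W, so L
Every other cell has at least one move into one of the L cells above, so it is W.
L cells per row: a=0: 4, a=1: 4, a=2: 4, a=3: 4, a=4: 4, a=5: 4, a=6: 4; total 28.

28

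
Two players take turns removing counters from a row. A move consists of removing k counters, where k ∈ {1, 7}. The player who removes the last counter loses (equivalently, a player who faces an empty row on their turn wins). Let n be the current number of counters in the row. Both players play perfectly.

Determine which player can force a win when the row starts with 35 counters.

Label each position W (a win for the player to move) or L (a loss). A position with no legal move is W; any other position is W exactly when some move reaches an L, and L when every move reaches a W.
n=0: no move; the opponent has just taken the last counter and therefore loses → W
n=1: L (sole option 0(W) is W)
n=2: W (go to 1, an L position)
n=3: L (sole option 2(W) is W)
n=4: W (go to 3, an L position)
n=5: L (sole option 4(W) is W)
n=6: W (go to 5, an L position)
n=7: L (options 6(W), 0(W) are all W)
n=8: W (go to 7, an L position)
n=9: L (options 8(W), 2(W) are all W)
n=10: W (go to 9, an L position)
n=11: L (options 10(W), 4(W) are all W)
n=12: W (go to 11, an L position)
n=13: L (options 12(W), 6(W) are all W)
n=14: W (go to 13, an L position)
n=15: L (options 14(W), 8(W) are all W)
n=16: W (go to 15, an L position)
n=17: L (options 16(W), 10(W) are all W)
n=18: W (go to 17, an L position)
n=19: L (options 18(W), 12(W) are all W)
n=20: W (go to 19, an L position)
n=21: L (options 20(W), 14(W) are all W)
n=22: W (go to 21, an L position)
n=23: L (options 22(W), 16(W) are all W)
n=24: W (go to 23, an L position)
n=25: L (options 24(W), 18(W) are all W)
n=26: W (go to 25, an L position)
n=27: L (options 26(W), 20(W) are all W)
n=28: W (go to 27, an L position)
n=29: L (options 28(W), 22(W) are all W)
n=30: W (go to 29, an L position)
n=31: L (options 30(W), 24(W) are all W)
n=32: W (go to 31, an L position)
n=33: L (options 32(W), 26(W) are all W)
n=34: W (go to 33, an L position)
n=35: L (options 34(W), 28(W) are all W)
Every move from 35 reaches a W position, so the mover loses.

The second player wins.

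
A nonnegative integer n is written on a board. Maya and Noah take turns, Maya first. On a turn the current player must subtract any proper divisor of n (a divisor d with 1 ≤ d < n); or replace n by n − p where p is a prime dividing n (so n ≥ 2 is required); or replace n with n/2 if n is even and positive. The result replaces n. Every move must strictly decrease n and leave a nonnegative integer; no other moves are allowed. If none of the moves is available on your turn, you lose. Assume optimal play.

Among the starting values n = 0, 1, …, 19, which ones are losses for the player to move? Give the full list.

Work bottom-up. With no move the player to move loses. Otherwise the position is W if at least one move leads to an L position for the opponent, and L if every move leads to a W.
n=0: no move → L
n=1: no move → L
n=2: W (go to 0, an L position)
n=3: W (go to 0, an L position)
n=4: L (options 2(W), 3(W) are all W)
n=5: W (go to 0, an L position)
n=6: W (go to 4, an L position)
n=7: W (go to 0, an L position)
n=8: W (go to 4, an L position)
n=9: L (options 6(W), 8(W) are all W)
n=10: W (go to 9, an L position)
n=11: W (go to 0, an L position)
n=12: W (go to 9, an L position)
n=13: W (go to 0, an L position)
n=14: L (options 7(W), 12(W), 13(W) are all W)
n=15: W (go to 14, an L position)
n=16: W (go to 14, an L position)
n=17: W (go to 0, an L position)
n=18: W (go to 9, an L position)
n=19: W (go to 0, an L position)
Reading off the rows marked L gives the requested list; there are 5 such values of n.

0, 1, 4, 9, 14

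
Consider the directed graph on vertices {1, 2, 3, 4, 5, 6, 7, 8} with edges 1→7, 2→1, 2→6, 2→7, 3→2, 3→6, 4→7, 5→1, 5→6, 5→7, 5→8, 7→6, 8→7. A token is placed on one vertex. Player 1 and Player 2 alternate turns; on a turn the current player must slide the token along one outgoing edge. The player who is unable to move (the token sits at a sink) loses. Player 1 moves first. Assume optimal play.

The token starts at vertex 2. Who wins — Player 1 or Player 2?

Player 1 wins.

Work bottom-up. With no move the player to move loses. Otherwise the position is W if at least one move leads to an L position for the opponent, and L if every move leads to a W.
Every edge goes from a vertex to one that appears earlier in the order 6, 7, 1, 2, 8, 3, 4, 5, so processing vertices in that order labels each vertex after all of its successors.
6: no outgoing edge → L
7: W (go to 6, an L position)
1: L (sole option 7(W) is W)
2: W (go to 1, an L position)
8: L (sole option 7(W) is W)
3: W (go to 6, an L position)
4: L (sole option 7(W) is W)
5: W (go to 8, an L position)
The starting position 2 is W: Player 1 should move to 1, handing over an L position.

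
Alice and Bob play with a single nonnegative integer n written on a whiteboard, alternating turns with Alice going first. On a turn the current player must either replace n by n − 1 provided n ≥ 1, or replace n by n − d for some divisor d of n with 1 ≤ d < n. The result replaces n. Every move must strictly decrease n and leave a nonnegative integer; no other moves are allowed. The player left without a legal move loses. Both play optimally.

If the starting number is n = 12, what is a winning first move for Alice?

Move to 9.

Positions with no move are L. A position that does have a move is losing for the player to move precisely when every available move leads to a winning position for the opponent. Fill in the labels:
n=0: no move → L
n=1: →0(L), so W
n=2: →1(W) only, which is W, so L
n=3: →2(L), so W
n=4: →2(L), so W
n=5: →4(W) only, which is W, so L
n=6: →5(L), so W
n=7: →6(W) only, which is W, so L
n=8: →7(L), so W
n=9: →6(W), 8(W) — all W, so L
n=10: →5(L), so W
n=11: →10(W) only, which is W, so L
n=12: →9(L), so W
From 12, the L positions reachable in one move are: 9, 11. Any move reaching one of these is winning.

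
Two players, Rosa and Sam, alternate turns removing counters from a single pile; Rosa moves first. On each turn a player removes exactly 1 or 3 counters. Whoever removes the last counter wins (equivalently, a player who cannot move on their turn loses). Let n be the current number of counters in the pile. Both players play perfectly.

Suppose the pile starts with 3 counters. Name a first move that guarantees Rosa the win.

Label each position W (a win for the player to move) or L (a loss). A position with no legal move is L; any other position is W exactly when some move reaches an L, and L when every move reaches a W.
n=0: no move → L
n=1: W (go to 0, an L position)
n=2: L (sole option 1(W) is W)
n=3: W (go to 2, an L position)
From 3, the L positions reachable in one move are: 2, 0. Any move reaching one of these is winning.

Remove 1, leaving 2.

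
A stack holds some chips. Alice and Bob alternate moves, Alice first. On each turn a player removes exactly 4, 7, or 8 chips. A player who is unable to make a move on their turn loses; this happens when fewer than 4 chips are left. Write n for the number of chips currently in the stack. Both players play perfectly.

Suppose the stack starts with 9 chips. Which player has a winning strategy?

Label each position W (a win for the player to move) or L (a loss). A position with no legal move is L; any other position is W exactly when some move reaches an L, and L when every move reaches a W.
n=0: no move → L
n=1: no move → L
n=2: no move → L
n=3: no move → L
n=4: reaches L-position 0 → W
n=5: reaches L-position 1 → W
n=6: reaches L-position 2 → W
n=7: reaches L-position 3 → W
n=8: reaches L-position 1 → W
n=9: reaches L-position 2 → W
From 9 Alice can remove 7, leaving 2, reaching an L position.

Alice wins.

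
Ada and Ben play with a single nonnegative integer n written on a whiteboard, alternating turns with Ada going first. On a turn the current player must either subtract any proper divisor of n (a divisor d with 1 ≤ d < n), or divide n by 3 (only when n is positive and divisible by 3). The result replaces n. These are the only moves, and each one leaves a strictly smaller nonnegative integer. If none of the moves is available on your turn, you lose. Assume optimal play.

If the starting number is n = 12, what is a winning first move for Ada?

Build the W/L table. Terminal = L. A non-terminal position is W if it has a move to some L; otherwise it is L.
n=0: no move → L
n=1: no move → L
n=2: reaches L-position 1 → W
n=3: reaches L-position 1 → W
n=4: only reaches 2(W), 3(W), all W → L
n=5: reaches L-position 4 → W
n=6: reaches L-position 4 → W
n=7: only reaches 6(W), which is W → L
n=8: reaches L-position 4 → W
n=9: only reaches 3(W), 6(W), 8(W), all W → L
n=10: reaches L-position 9 → W
n=11: only reaches 10(W), which is W → L
n=12: reaches L-position 4 → W
From 12, the L positions reachable in one move are: 4, 9, 11. Any move reaching one of these is winning.

Move to 4.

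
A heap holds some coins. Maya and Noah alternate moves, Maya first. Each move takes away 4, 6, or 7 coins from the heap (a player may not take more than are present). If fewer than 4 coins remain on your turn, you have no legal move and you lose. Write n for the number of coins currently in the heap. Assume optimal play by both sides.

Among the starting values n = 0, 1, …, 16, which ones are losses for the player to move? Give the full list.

0, 1, 2, 3, 11, 12, 13, 14

Label each position W (a win for the player to move) or L (a loss). A position with no legal move is L; any other position is W exactly when some move reaches an L, and L when every move reaches a W.
n=0: no move → L
n=1: no move → L
n=2: no move → L
n=3: no move → L
n=4: →0(L), so W
n=5: →1(L), so W
n=6: →2(L), so W
n=7: →3(L), so W
n=8: →2(L), so W
n=9: →3(L), so W
n=10: →3(L), so W
n=11: →7(W), 5(W), 4(W) — all W, so L
n=12: →8(W), 6(W), 5(W) — all W, so L
n=13: →9(W), 7(W), 6(W) — all W, so L
n=14: →10(W), 8(W), 7(W) — all W, so L
n=15: →11(L), so W
n=16: →12(L), so W
Reading off the rows marked L gives the requested list; there are 8 such values of n.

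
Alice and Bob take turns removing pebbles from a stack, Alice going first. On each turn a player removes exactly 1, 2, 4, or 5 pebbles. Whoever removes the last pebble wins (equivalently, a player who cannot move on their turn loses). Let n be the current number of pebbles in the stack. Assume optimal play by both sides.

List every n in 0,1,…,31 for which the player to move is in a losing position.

0, 3, 6, 9, 12, 15, 18, 21, 24, 27, 30

Compute win/loss labels from the base case upward. A position with no move is L. Any other position is W if it can reach an L in one move, else L.
n=0: no move → L
n=1: can move to 0, which is L ⇒ W
n=2: can move to 0, which is L ⇒ W
n=3: moves to 2(W), 1(W); every one is W ⇒ L
n=4: can move to 3, which is L ⇒ W
n=5: can move to 3, which is L ⇒ W
n=6: moves to 5(W), 4(W), 2(W), 1(W); every one is W ⇒ L
n=7: can move to 6, which is L ⇒ W
n=8: can move to 6, which is L ⇒ W
n=9: moves to 8(W), 7(W), 5(W), 4(W); every one is W ⇒ L
n=10: can move to 9, which is L ⇒ W
n=11: can move to 9, which is L ⇒ W
n=12: moves to 11(W), 10(W), 8(W), 7(W); every one is W ⇒ L
n=13: can move to 12, which is L ⇒ W
n=14: can move to 12, which is L ⇒ W
n=15: moves to 14(W), 13(W), 11(W), 10(W); every one is W ⇒ L
n=16: can move to 15, which is L ⇒ W
n=17: can move to 15, which is L ⇒ W
n=18: moves to 17(W), 16(W), 14(W), 13(W); every one is W ⇒ L
n=19: can move to 18, which is L ⇒ W
n=20: can move to 18, which is L ⇒ W
n=21: moves to 20(W), 19(W), 17(W), 16(W); every one is W ⇒ L
n=22: can move to 21, which is L ⇒ W
n=23: can move to 21, which is L ⇒ W
n=24: moves to 23(W), 22(W), 20(W), 19(W); every one is W ⇒ L
n=25: can move to 24, which is L ⇒ W
n=26: can move to 24, which is L ⇒ W
n=27: moves to 26(W), 25(W), 23(W), 22(W); every one is W ⇒ L
n=28: can move to 27, which is L ⇒ W
n=29: can move to 27, which is L ⇒ W
n=30: moves to 29(W), 28(W), 26(W), 25(W); every one is W ⇒ L
n=31: can move to 30, which is L ⇒ W
Reading off the rows marked L gives the requested list; there are 11 such values of n.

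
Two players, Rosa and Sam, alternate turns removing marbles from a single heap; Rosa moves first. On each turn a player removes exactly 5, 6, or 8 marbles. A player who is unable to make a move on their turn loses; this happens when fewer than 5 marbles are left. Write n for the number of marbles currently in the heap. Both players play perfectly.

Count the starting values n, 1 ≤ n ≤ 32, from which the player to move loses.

14

Build the W/L table. Terminal = L. A non-terminal position is W if it has a move to some L; otherwise it is L.
n=0: no move → L
n=1: no move → L
n=2: no move → L
n=3: no move → L
n=4: no move → L
n=5: →0(L), so W
n=6: →1(L), so W
n=7: →2(L), so W
n=8: →3(L), so W
n=9: →4(L), so W
n=10: →4(L), so W
n=11: →3(L), so W
n=12: →4(L), so W
n=13: →8(W), 7(W), 5(W) — all W, so L
n=14: →9(W), 8(W), 6(W) — all W, so L
n=15: →10(W), 9(W), 7(W) — all W, so L
n=16: →11(W), 10(W), 8(W) — all W, so L
n=17: →12(W), 11(W), 9(W) — all W, so L
n=18: →13(L), so W
n=19: →14(L), so W
n=20: →15(L), so W
n=21: →16(L), so W
n=22: →17(L), so W
n=23: →17(L), so W
n=24: →16(L), so W
n=25: →17(L), so W
n=26: →21(W), 20(W), 18(W) — all W, so L
n=27: →22(W), 21(W), 19(W) — all W, so L
n=28: →23(W), 22(W), 20(W) — all W, so L
n=29: →24(W), 23(W), 21(W) — all W, so L
n=30: →25(W), 24(W), 22(W) — all W, so L
n=31: →26(L), so W
n=32: →27(L), so W
L entries with 1 ≤ n ≤ 32 (n=0 is outside the asked range and is not counted): n = 1, 2, 3, 4, 13, 14, 15, 16, 17, 26, 27, 28, 29, 30; that makes 14.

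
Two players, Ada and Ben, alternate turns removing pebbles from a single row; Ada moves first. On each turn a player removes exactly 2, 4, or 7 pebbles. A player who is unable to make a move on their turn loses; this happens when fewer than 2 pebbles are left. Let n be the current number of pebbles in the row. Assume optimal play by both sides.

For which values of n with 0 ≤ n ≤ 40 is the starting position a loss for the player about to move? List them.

0, 1, 6, 9, 12, 15, 18, 21, 24, 27, 30, 33, 36, 39

Use the standard recursion: the mover loses at a terminal position; elsewhere, the mover wins exactly when some move hands the opponent an L position.
n=0: no move → L
n=1: no move → L
n=2: can move to 0, which is L ⇒ W
n=3: can move to 1, which is L ⇒ W
n=4: can move to 0, which is L ⇒ W
n=5: can move to 1, which is L ⇒ W
n=6: moves to 4(W), 2(W); every one is W ⇒ L
n=7: can move to 0, which is L ⇒ W
n=8: can move to 6, which is L ⇒ W
n=9: moves to 7(W), 5(W), 2(W); every one is W ⇒ L
n=10: can move to 6, which is L ⇒ W
n=11: can move to 9, which is L ⇒ W
n=12: moves to 10(W), 8(W), 5(W); every one is W ⇒ L
n=13: can move to 9, which is L ⇒ W
n=14: can move to 12, which is L ⇒ W
n=15: moves to 13(W), 11(W), 8(W); every one is W ⇒ L
n=16: can move to 12, which is L ⇒ W
n=17: can move to 15, which is L ⇒ W
n=18: moves to 16(W), 14(W), 11(W); every one is W ⇒ L
n=19: can move to 15, which is L ⇒ W
n=20: can move to 18, which is L ⇒ W
n=21: moves to 19(W), 17(W), 14(W); every one is W ⇒ L
n=22: can move to 18, which is L ⇒ W
n=23: can move to 21, which is L ⇒ W
n=24: moves to 22(W), 20(W), 17(W); every one is W ⇒ L
n=25: can move to 21, which is L ⇒ W
n=26: can move to 24, which is L ⇒ W
n=27: moves to 25(W), 23(W), 20(W); every one is W ⇒ L
n=28: can move to 24, which is L ⇒ W
n=29: can move to 27, which is L ⇒ W
n=30: moves to 28(W), 26(W), 23(W); every one is W ⇒ L
n=31: can move to 27, which is L ⇒ W
n=32: can move to 30, which is L ⇒ W
n=33: moves to 31(W), 29(W), 26(W); every one is W ⇒ L
n=34: can move to 30, which is L ⇒ W
n=35: can move to 33, which is L ⇒ W
n=36: moves to 34(W), 32(W), 29(W); every one is W ⇒ L
n=37: can move to 33, which is L ⇒ W
n=38: can move to 36, which is L ⇒ W
n=39: moves to 37(W), 35(W), 32(W); every one is W ⇒ L
n=40: can move to 36, which is L ⇒ W
The losing starting values of n are exactly the entries labelled L in this table (14 of them).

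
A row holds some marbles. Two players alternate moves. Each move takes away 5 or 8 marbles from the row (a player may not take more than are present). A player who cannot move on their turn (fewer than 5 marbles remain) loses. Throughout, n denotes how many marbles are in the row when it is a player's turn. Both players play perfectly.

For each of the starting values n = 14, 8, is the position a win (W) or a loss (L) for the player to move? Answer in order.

Use the standard recursion: the mover loses at a terminal position; elsewhere, the mover wins exactly when some move hands the opponent an L position.
n=0: no move → L
n=1: no move → L
n=2: no move → L
n=3: no move → L
n=4: no move → L
n=5: →0(L), so W
n=6: →1(L), so W
n=7: →2(L), so W
n=8: →3(L), so W
n=9: →4(L), so W
n=10: →2(L), so W
n=11: →3(L), so W
n=12: →4(L), so W
n=13: →8(W), 5(W) — all W, so L
n=14: →9(W), 6(W) — all W, so L

14: L, 8: W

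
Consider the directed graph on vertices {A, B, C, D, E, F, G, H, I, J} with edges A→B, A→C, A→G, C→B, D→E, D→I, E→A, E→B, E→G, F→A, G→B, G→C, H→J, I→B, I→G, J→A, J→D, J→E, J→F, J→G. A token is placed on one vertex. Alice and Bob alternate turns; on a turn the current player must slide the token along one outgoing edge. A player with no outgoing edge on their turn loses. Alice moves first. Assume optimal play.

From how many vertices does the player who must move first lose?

Positions with no move are L. A position that does have a move is losing for the player to move precisely when every available move leads to a winning position for the opponent. Fill in the labels:
Every edge goes from a vertex to one that appears earlier in the order B, C, G, A, I, E, D, F, J, H, so processing vertices in that order labels each vertex after all of its successors.
B: no outgoing edge → L
C: reaches L-position B → W
G: reaches L-position B → W
A: reaches L-position B → W
I: reaches L-position B → W
E: reaches L-position B → W
D: only reaches E(W), I(W), all W → L
F: only reaches A(W), which is W → L
J: reaches L-position F → W
H: only reaches J(W), which is W → L
The L vertices are B, D, F, H; that is 4 in all.

4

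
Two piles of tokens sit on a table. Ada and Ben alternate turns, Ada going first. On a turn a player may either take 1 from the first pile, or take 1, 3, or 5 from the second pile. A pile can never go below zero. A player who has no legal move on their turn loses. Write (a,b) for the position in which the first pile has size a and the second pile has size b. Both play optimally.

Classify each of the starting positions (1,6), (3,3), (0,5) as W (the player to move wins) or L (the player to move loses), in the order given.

Positions with no move are L. A position that does have a move is losing for the player to move precisely when every available move leads to a winning position for the opponent. Fill in the labels:
No move ever increases a pile, so every position that can arise here has a ≤ 3 and b ≤ 6; it is enough to label the cells with 0 ≤ a ≤ 3 and 0 ≤ b ≤ 6.
Every move lowers a or b (never raises either), so fill the grid row by row in increasing a, and left to right within a row: each cell's successors are then already labelled.
      b=0  b=1  b=2  b=3  b=4  b=5  b=6
a=0:    L    W    L    W    L    W    L
a=1:    W    L    W    L    W    L    W
a=2:    L    W    L    W    L    W    L
a=3:    W    L    W    L    W    L    W
Cells with no legal move (terminal, hence L): (0,0).
The remaining L cells, each justified by listing all of its moves:
(0,2): the only move is to (0,1)(W), a W ⇒ L
(0,4): moves to (0,3)(W), (0,1)(W); every one is W ⇒ L
(0,6): moves to (0,5)(W), (0,3)(W), (0,1)(W); every one is W ⇒ L
(1,1): moves to (0,1)(W), (1,0)(W); every one is W ⇒ L
(1,3): moves to (0,3)(W), (1,2)(W), (1,0)(W); every one is W ⇒ L
(1,5): moves to (0,5)(W), (1,4)(W), (1,2)(W), (1,0)(W); every one is W ⇒ L
(2,0): the only move is to (1,0)(W), a W ⇒ L
(2,2): moves to (1,2)(W), (2,1)(W); every one is W ⇒ L
(2,4): moves to (1,4)(W), (2,3)(W), (2,1)(W); every one is W ⇒ L
(2,6): moves to (1,6)(W), (2,5)(W), (2,3)(W), (2,1)(W); every one is W ⇒ L
(3,1): moves to (2,1)(W), (3,0)(W); every one is W ⇒ L
(3,3): moves to (2,3)(W), (3,2)(W), (3,0)(W); every one is W ⇒ L
(3,5): moves to (2,5)(W), (3,4)(W), (3,2)(W), (3,0)(W); every one is W ⇒ L
Every other cell has at least one move into one of the L cells above, so it is W.
(1,6): the move to (0,6) reaches an L cell, so W
(3,3): one of the L cells justified above, so L
(0,5): the move to (0,4) reaches an L cell, so W

(1,6): W, (3,3): L, (0,5): W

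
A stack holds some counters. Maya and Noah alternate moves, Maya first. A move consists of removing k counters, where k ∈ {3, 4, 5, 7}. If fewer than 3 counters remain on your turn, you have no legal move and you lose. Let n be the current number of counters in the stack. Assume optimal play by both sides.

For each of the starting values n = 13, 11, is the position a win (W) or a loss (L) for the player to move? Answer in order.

Classify positions by backward induction: terminal positions (no move available) are L. From any other position, the mover wins iff some move reaches an L.
n=0: no move → L
n=1: no move → L
n=2: no move → L
n=3: can move to 0, which is L ⇒ W
n=4: can move to 1, which is L ⇒ W
n=5: can move to 2, which is L ⇒ W
n=6: can move to 2, which is L ⇒ W
n=7: can move to 2, which is L ⇒ W
n=8: can move to 1, which is L ⇒ W
n=9: can move to 2, which is L ⇒ W
n=10: moves to 7(W), 6(W), 5(W), 3(W); every one is W ⇒ L
n=11: moves to 8(W), 7(W), 6(W), 4(W); every one is W ⇒ L
n=12: moves to 9(W), 8(W), 7(W), 5(W); every one is W ⇒ L
n=13: can move to 10, which is L ⇒ W

13: W, 11: L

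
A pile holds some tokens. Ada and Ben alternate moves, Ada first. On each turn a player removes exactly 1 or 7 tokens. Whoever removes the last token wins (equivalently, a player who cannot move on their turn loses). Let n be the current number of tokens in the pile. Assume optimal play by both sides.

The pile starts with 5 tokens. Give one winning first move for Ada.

Compute win/loss labels from the base case upward. A position with no move is L. Any other position is W if it can reach an L in one move, else L.
n=0: no move → L
n=1: W (go to 0, an L position)
n=2: L (sole option 1(W) is W)
n=3: W (go to 2, an L position)
n=4: L (sole option 3(W) is W)
n=5: W (go to 4, an L position)
From 5, the L positions reachable in one move are: 4.

Remove 1, leaving 4.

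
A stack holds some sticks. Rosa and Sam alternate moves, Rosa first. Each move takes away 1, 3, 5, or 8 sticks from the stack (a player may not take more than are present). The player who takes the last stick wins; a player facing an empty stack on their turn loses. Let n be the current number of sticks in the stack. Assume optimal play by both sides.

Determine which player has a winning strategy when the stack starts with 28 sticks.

Work bottom-up. With no move the player to move loses. Otherwise the position is W if at least one move leads to an L position for the opponent, and L if every move leads to a W.
n=0: no move → L
n=1: W (go to 0, an L position)
n=2: L (sole option 1(W) is W)
n=3: W (go to 2, an L position)
n=4: L (options 3(W), 1(W) are all W)
n=5: W (go to 4, an L position)
n=6: L (options 5(W), 3(W), 1(W) are all W)
n=7: W (go to 6, an L position)
n=8: W (go to 0, an L position)
n=9: W (go to 6, an L position)
n=10: W (go to 2, an L position)
n=11: W (go to 6, an L position)
n=12: W (go to 4, an L position)
n=13: L (options 12(W), 10(W), 8(W), 5(W) are all W)
n=14: W (go to 13, an L position)
n=15: L (options 14(W), 12(W), 10(W), 7(W) are all W)
n=16: W (go to 15, an L position)
n=17: L (options 16(W), 14(W), 12(W), 9(W) are all W)
n=18: W (go to 17, an L position)
n=19: L (options 18(W), 16(W), 14(W), 11(W) are all W)
n=20: W (go to 19, an L position)
n=21: W (go to 13, an L position)
n=22: W (go to 19, an L position)
n=23: W (go to 15, an L position)
n=24: W (go to 19, an L position)
n=25: W (go to 17, an L position)
n=26: L (options 25(W), 23(W), 21(W), 18(W) are all W)
n=27: W (go to 26, an L position)
n=28: L (options 27(W), 25(W), 23(W), 20(W) are all W)
The starting position 28 is L: whatever Rosa does, the opponent receives a W position.

Sam wins.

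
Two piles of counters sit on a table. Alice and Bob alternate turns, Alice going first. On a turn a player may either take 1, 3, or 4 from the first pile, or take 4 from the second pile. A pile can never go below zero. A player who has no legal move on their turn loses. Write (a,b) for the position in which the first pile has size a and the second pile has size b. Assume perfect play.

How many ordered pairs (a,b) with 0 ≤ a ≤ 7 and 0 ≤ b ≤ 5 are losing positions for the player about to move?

16

Build the W/L table. Terminal = L. A non-terminal position is W if it has a move to some L; otherwise it is L.
Every move lowers a or b (never raises either), so fill the grid row by row in increasing a, and left to right within a row: each cell's successors are then already labelled.
      b=0  b=1  b=2  b=3  b=4  b=5
a=0:    L    L    L    L    W    W
a=1:    W    W    W    W    L    L
a=2:    L    L    L    L    W    W
a=3:    W    W    W    W    L    L
a=4:    W    W    W    W    W    W
a=5:    W    W    W    W    W    W
a=6:    W    W    W    W    W    W
a=7:    L    L    L    L    W    W
Cells with no legal move (terminal, hence L): (0,0), (0,1), (0,2), (0,3).
The remaining L cells, each justified by listing all of its moves:
(1,4): only reaches (0,4)(W), (1,0)(W), all W → L
(1,5): only reaches (0,5)(W), (1,1)(W), all W → L
(2,0): only reaches (1,0)(W), which is W → L
(2,1): only reaches (1,1)(W), which is W → L
(2,2): only reaches (1,2)(W), which is W → L
(2,3): only reaches (1,3)(W), which is W → L
(3,4): only reaches (2,4)(W), (0,4)(W), (3,0)(W), all W → L
(3,5): only reaches (2,5)(W), (0,5)(W), (3,1)(W), all W → L
(7,0): only reaches (6,0)(W), (4,0)(W), (3,0)(W), all W → L
(7,1): only reaches (6,1)(W), (4,1)(W), (3,1)(W), all W → L
(7,2): only reaches (6,2)(W), (4,2)(W), (3,2)(W), all W → L
(7,3): only reaches (6,3)(W), (4,3)(W), (3,3)(W), all W → L
Every other cell has at least one move into one of the L cells above, so it is W.
L cells per row: a=0: 4, a=1: 2, a=2: 4, a=3: 2, a=4: 0, a=5: 0, a=6: 0, a=7: 4; total 16.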